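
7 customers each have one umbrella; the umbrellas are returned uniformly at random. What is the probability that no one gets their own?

Derangements satisfy D(n) = (n-1)(D(n-1) + D(n-2)), starting from D(0)=1, D(1)=0.
Building up: D(2)=1, D(3)=2, D(4)=9, D(5)=44, D(6)=265, D(7)=1854.
Total arrangements: 7! = 5040.
Probability = D(7)/7! = 103/280.

Final answer: D(7)/7! = 1854/5040 = 0.367857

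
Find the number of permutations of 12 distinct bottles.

The number of ways to arrange 12 distinct objects is 12!.

Final answer: 12! = 479001600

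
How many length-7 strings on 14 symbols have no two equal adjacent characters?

First character: 14 choices. Each subsequent: 13 choices (must differ from the previous one).
Total: 14 x 13^6.

Final answer: 14 x 13^{6} = 67575326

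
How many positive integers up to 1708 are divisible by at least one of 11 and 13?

Multiples of 11: 155. Multiples of 13: 131. Of both (lcm=143): 11.
By inclusion-exclusion: 155 + 131 - 11.

Final answer: 275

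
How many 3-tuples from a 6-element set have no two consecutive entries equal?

Let g(n) count such strings. g(1) = 6, and each valid string of length n-1 extends in 5 ways (any symbol but the last), so g(n) = 5 g(n-1).
Total: g(3) = 6 x 5^2.

Final answer: 6 x 5^{2} = 150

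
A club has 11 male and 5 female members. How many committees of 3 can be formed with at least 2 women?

Sum over valid woman counts:
C(5,2)C(11,1) = 110
C(5,3)C(11,0) = 10
Total: 110 + 10.

Final answer: 120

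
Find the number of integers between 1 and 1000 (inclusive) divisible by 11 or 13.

Multiples of 11: 90. Multiples of 13: 76. Of both (lcm=143): 6.
By inclusion-exclusion: 90 + 76 - 6.

Final answer: 160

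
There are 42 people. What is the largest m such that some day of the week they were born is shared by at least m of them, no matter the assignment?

There are 7 possible values for day of the week they were born. With 42 people and 7 categories, by pigeonhole: ceiling(42/7).

Final answer: 6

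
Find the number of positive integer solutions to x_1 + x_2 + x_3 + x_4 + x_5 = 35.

Substitute x'_i = x_i - 1 (so x'_i >= 0). Then sum x'_i = 35 - 5 = 30.
Stars and bars: C(30+5-1, 5-1) = C(34,4).

Final answer: C(34,4) = 46376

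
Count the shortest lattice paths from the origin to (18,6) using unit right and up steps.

Each path has 18 right steps and 6 up steps in some order (24 steps total).
Choose which 6 of the 24 steps are up: C(24,6).

Final answer: C(24,6) = 134596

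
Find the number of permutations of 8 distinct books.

The number of ways to arrange 8 distinct objects is 8!.

Final answer: 8! = 40320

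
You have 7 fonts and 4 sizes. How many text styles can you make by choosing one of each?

By the multiplication principle: 7 x 4.

Final answer: 28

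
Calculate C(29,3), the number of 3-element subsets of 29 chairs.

C(29,3) = 29!/(3! x 26!).

Final answer: \binom{29}{3} = 3654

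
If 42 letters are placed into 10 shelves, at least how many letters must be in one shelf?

By the pigeonhole principle: ceiling(42/10).

Final answer: 5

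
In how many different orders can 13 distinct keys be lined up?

The number of ways to arrange 13 distinct objects is 13!.

Final answer: 13! = 6227020800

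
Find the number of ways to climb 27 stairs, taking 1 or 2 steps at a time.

Let f(n) be the number of climbs. Removing the last move (1 or 2 steps) gives f(n) = f(n-1) + f(n-2); base cases f(1)=1, f(2)=2.
Iterating the recurrence: f(1)=1, f(2)=2, f(3)=3, f(4)=5, f(5)=8, f(6)=13, f(7)=21, f(8)=34, f(9)=55, f(10)=89, f(11)=144, f(12)=233, f(13)=377, f(14)=610, f(15)=987, f(16)=1597, f(17)=2584, f(18)=4181, f(19)=6765, f(20)=10946, f(21)=17711, f(22)=28657, f(23)=46368, f(24)=75025, f(25)=121393, f(26)=196418, f(27)=317811.

Final answer: 317811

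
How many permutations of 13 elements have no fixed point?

Derangements satisfy D(n) = (n-1)(D(n-1) + D(n-2)), starting from D(0)=1, D(1)=0.
Building up: D(2)=1, D(3)=2, D(4)=9, D(5)=44, D(6)=265, D(7)=1854, D(8)=14833, D(9)=133496, D(10)=1334961, D(11)=14684570, D(12)=176214841.
D(13) = 12 x (D(12) + D(11)) = 12 x (176214841 + 14684570).

Final answer: D(13) = 2290792932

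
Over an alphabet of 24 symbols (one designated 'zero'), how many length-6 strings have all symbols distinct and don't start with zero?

The leading digit has 23 choices (anything but zero); the next has 23 (anything but the first), then 22, and so on, one fewer each time.
Total: 23 x 23 x 22 x 21 x 20 x 19.

Final answer: 92871240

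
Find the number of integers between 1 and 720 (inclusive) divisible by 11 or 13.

Multiples of 11: 65. Multiples of 13: 55. Of both (lcm=143): 5.
By inclusion-exclusion: 65 + 55 - 5.

Final answer: 115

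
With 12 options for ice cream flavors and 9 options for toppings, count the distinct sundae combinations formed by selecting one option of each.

By the multiplication principle: 12 x 9.

Final answer: 108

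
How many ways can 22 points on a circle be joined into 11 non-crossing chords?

The structures are counted by the Catalan number C_n. Here n = 22/2 = 11.
C_n = (2n)!/(n!(n+1)!), so C_{11} = 22!/(11! x 12!) = C(22,11)/12 = 705432/12.

Final answer: C_{11} = 58786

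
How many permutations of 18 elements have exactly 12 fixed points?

Choose which 12 elements are fixed: C(18,12) = 18564.
Derange the remaining 6 using D(j) = (j-1)(D(j-1) + D(j-2)), D(0)=1, D(1)=0: D(2)=1, D(3)=2, D(4)=9, D(5)=44, D(6)=265.
Total: 18564 x 265.

Final answer: C(18,12) D(6) = 4919460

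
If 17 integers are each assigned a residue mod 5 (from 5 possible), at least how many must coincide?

There are 5 possible values for residue mod 5. With 17 integers and 5 categories, by pigeonhole: ceiling(17/5).

Final answer: 4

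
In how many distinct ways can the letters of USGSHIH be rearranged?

Letters (G:1, H:2, I:1, S:2, U:1). Total letters: 7.
Permutations = 7!/(2! x 2!).

Final answer: 1260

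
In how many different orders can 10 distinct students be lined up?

The number of ways to arrange 10 distinct objects is 10!.

Final answer: 10! = 3628800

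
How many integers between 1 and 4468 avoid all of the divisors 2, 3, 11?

|div by 2|=2234, |div by 3|=1489, |div by 11|=406.
|div by 2&3|=744, |div by 2&11|=203, |div by 3&11|=135, |div by all|=67.
By inclusion-exclusion, divisible by at least one: 2234+1489+406-744-203-135+67 = 3114.
Not divisible by any: 4468 - 3114.

Final answer: 1354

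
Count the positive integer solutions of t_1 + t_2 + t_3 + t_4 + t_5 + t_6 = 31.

Substitute t'_i = t_i - 1 (so t'_i >= 0). Then sum t'_i = 31 - 6 = 25.
Stars and bars: C(25+6-1, 6-1) = C(30,5).

Final answer: C(30,5) = 142506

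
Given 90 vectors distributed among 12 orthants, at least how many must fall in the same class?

By pigeonhole with 90 objects and 12 categories: ceiling(90/12).

Final answer: 8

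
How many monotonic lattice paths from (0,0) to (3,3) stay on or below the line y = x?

Total monotonic paths to (3,3): C(6,3) = 20.
A path is bad iff it touches y = x + 1; reflecting its initial segment maps bad paths bijectively onto all paths to (2,4), of which there are C(6,4) = 15.
Valid Dyck paths: 20 - 15.
(This is the Catalan number C_{3}.)

Final answer: C_{3} = 5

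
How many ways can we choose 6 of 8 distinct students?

C(8,6) = 8!/(6! x (8-6)!).

Final answer: C(8,6) = 28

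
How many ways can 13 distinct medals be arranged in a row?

The number of ways to arrange 13 distinct objects is 13!.

Final answer: 13! = 6227020800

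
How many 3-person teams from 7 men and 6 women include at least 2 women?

Sum over valid woman counts:
C(6,2)C(7,1) = 105
C(6,3)C(7,0) = 20
Total: 105 + 20.

Final answer: 125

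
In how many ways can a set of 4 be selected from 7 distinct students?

C(7,4) = 7!/(4! x (7-4)!).

Final answer: C(7,4) = 35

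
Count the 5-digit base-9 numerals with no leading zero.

These are the integers in [9^4, 9^5), so the count is 9^5 - 9^4 = 8 x 9^4.

Final answer: 52488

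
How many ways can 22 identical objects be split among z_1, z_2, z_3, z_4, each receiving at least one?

Substitute z'_i = z_i - 1 (so z'_i >= 0). Then sum z'_i = 22 - 4 = 18.
Stars and bars: C(18+4-1, 4-1) = C(21,3).

Final answer: C(21,3) = 1330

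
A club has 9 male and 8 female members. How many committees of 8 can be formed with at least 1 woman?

Sum over valid woman counts:
C(8,1)C(9,7) = 288
C(8,2)C(9,6) = 2352
C(8,3)C(9,5) = 7056
C(8,4)C(9,4) = 8820
C(8,5)C(9,3) = 4704
C(8,6)C(9,2) = 1008
C(8,7)C(9,1) = 72
C(8,8)C(9,0) = 1
Total: 288 + 2352 + 7056 + 8820 + 4704 + 1008 + 72 + 1.

Final answer: 24301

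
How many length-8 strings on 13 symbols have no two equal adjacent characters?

Let g(n) count such strings. g(1) = 13, and each valid string of length n-1 extends in 12 ways (any symbol but the last), so g(n) = 12 g(n-1).
Total: g(8) = 13 x 12^7.

Final answer: 13 x 12^{7} = 465813504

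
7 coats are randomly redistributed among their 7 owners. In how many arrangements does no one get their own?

Use the recurrence D(n) = (n-1)(D(n-1) + D(n-2)) with D(0)=1, D(1)=0.
D(2) = 1 x (0 + 1) = 1
D(3) = 2 x (1 + 0) = 2
D(4) = 3 x (2 + 1) = 9
D(5) = 4 x (9 + 2) = 44
D(6) = 5 x (44 + 9) = 265
D(7) = 6 x (D(6) + D(5)) = 6 x (265 + 44)

Final answer: D(7) = 1854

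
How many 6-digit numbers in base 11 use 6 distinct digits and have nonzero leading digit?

The leading digit has 10 choices (anything but zero); the next has 10 (anything but the first), then 9, and so on, one fewer each time.
Total: 10 x 10 x 9 x 8 x 7 x 6.

Final answer: 302400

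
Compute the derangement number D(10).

D(n) = (n-1)(D(n-1) + D(n-2)), D(0)=1, D(1)=0.
D(2) = 1 x (0 + 1) = 1
D(3) = 2 x (1 + 0) = 2
D(4) = 3 x (2 + 1) = 9
D(5) = 4 x (9 + 2) = 44
D(6) = 5 x (44 + 9) = 265
D(7) = 6 x (265 + 44) = 1854
D(8) = 7 x (1854 + 265) = 14833
D(9) = 8 x (14833 + 1854) = 133496
D(10) = 9 x (D(9) + D(8)) = 9 x (133496 + 14833)

Final answer: D(10) = 1334961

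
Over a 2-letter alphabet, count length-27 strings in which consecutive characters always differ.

Let g(n) count such strings. g(1) = 2, and each valid string of length n-1 extends in 1 ways (any symbol but the last), so g(n) = 1 g(n-1).
Total: g(27) = 2 x 1^26.

Final answer: 2 x 1^{26} = 2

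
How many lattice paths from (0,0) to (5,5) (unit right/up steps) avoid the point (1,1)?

Total paths to (5,5): C(10,5) = 252.
Paths through (1,1): C(2,1) x C(8,4) = 140.
Avoiding (1,1): 252 - 140.

Final answer: 112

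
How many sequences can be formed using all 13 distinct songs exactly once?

The number of ways to arrange 13 distinct objects is 13!.

Final answer: 13! = 6227020800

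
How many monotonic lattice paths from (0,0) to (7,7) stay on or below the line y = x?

Total monotonic paths to (7,7): C(14,7) = 3432.
A path is bad iff it touches y = x + 1; reflecting its initial segment maps bad paths bijectively onto all paths to (6,8), of which there are C(14,8) = 3003.
Valid Dyck paths: 3432 - 3003.
(Equivalently, C_{7} = C(14,7)/8 = 3432/8.)

Final answer: C_{7} = 429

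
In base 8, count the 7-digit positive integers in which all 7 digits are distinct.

First digit: 7 (nonzero). Second: 7 (not first). Third: 6, etc.
Total: 7 x 7 x 6 x 5 x 4 x 3 x 2.

Final answer: 35280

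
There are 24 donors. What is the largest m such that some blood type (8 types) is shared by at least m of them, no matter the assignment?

There are 8 possible values for blood type (8 types). With 24 donors and 8 categories, by pigeonhole: ceiling(24/8).

Final answer: 3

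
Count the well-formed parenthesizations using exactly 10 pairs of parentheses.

The structures are counted by the Catalan number C_n. Here n = 10 (pairs).
C_n = C(2n,n)/(n+1), so C_{10} = C(20,10)/11 = 184756/11.

Final answer: C_{10} = 16796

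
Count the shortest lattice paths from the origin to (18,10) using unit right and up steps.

Each path has 18 right steps and 10 up steps in some order (28 steps total).
Choose which 10 of the 28 steps are up: C(28,10).

Final answer: C(28,10) = 13123110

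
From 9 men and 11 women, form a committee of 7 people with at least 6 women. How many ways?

Sum over valid woman counts:
C(11,6)C(9,1) = 4158
C(11,7)C(9,0) = 330
Total: 4158 + 330.

Final answer: 4488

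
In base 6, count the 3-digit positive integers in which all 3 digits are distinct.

First digit: 5 (nonzero). Second: 5 (not first). Third: 4, etc.
Total: 5 x 5 x 4.

Final answer: 100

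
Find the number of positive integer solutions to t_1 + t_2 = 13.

Substitute t'_i = t_i - 1 (so t'_i >= 0). Then sum t'_i = 13 - 2 = 11.
Stars and bars: C(11+2-1, 2-1) = C(12,1).

Final answer: C(12,1) = 12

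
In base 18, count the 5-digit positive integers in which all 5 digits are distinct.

First digit: 17 (nonzero). Second: 17 (not first). Third: 16, etc.
Total: 17 x 17 x 16 x 15 x 14.

Final answer: 971040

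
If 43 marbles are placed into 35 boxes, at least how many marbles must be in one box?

By the pigeonhole principle: ceiling(43/35).

Final answer: 2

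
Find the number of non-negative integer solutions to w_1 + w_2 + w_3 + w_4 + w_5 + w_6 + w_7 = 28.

Stars and bars with 28 stars and 6 bars:
C(28+7-1, 7-1) = C(34,6).

Final answer: C(34,6) = 1344904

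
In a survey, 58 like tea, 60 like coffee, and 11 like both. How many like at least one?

|A union B| = |A| + |B| - |A intersect B| = 58 + 60 - 11.

Final answer: 107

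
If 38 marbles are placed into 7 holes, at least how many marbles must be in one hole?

By the pigeonhole principle: ceiling(38/7).

Final answer: 6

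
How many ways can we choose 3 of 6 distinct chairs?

C(6,3) = 6!/(3! x (6-3)!).

Final answer: C(6,3) = 20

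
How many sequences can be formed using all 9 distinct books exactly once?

The number of ways to arrange 9 distinct objects is 9!.

Final answer: 9! = 362880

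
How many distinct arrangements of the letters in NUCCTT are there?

Letters (C:2, N:1, T:2, U:1). Total letters: 6.
Permutations = 6!/(2! x 2!).

Final answer: 180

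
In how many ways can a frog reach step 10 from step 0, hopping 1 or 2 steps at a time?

Let f(n) be the number of climbs. Removing the last move (1 or 2 steps) gives f(n) = f(n-1) + f(n-2); base cases f(1)=1, f(2)=2.
Iterating the recurrence: f(1)=1, f(2)=2, f(3)=3, f(4)=5, f(5)=8, f(6)=13, f(7)=21, f(8)=34, f(9)=55, f(10)=89.

Final answer: 89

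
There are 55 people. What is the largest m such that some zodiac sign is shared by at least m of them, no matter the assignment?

There are 12 possible values for zodiac sign. With 55 people and 12 categories, by pigeonhole: ceiling(55/12).

Final answer: 5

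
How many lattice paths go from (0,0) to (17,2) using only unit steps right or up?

Each path has 17 right steps and 2 up steps in some order (19 steps total).
Choose which 2 of the 19 steps are up: C(19,2).

Final answer: C(19,2) = 171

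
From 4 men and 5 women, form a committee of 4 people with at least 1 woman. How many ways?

Sum over valid woman counts:
C(5,1)C(4,3) = 20
C(5,2)C(4,2) = 60
C(5,3)C(4,1) = 40
C(5,4)C(4,0) = 5
Total: 20 + 60 + 40 + 5.

Final answer: 125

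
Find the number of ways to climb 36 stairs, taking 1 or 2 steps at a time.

Let f(n) count the ways. The last step is size 1 or 2, so f(n) = f(n-1) + f(n-2) with f(1)=1, f(2)=2.
Iterating the recurrence: f(1)=1, f(2)=2, f(3)=3, f(4)=5, f(5)=8, f(6)=13, f(7)=21, f(8)=34, f(9)=55, f(10)=89, f(11)=144, f(12)=233, f(13)=377, f(14)=610, f(15)=987, f(16)=1597, f(17)=2584, f(18)=4181, f(19)=6765, f(20)=10946, f(21)=17711, f(22)=28657, f(23)=46368, f(24)=75025, f(25)=121393, f(26)=196418, f(27)=317811, f(28)=514229, f(29)=832040, f(30)=1346269, f(31)=2178309, f(32)=3524578, f(33)=5702887, f(34)=9227465, f(35)=14930352, f(36)=24157817.

Final answer: 24157817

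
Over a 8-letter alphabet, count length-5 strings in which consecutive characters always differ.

Let g(n) count such strings. g(1) = 8, and each valid string of length n-1 extends in 7 ways (any symbol but the last), so g(n) = 7 g(n-1).
Total: g(5) = 8 x 7^4.

Final answer: 8 x 7^{4} = 19208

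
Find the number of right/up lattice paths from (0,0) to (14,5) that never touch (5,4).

Total paths to (14,5): C(19,5) = 11628.
Paths through (5,4): C(9,4) x C(10,1) = 1260.
Avoiding (5,4): 11628 - 1260.

Final answer: 10368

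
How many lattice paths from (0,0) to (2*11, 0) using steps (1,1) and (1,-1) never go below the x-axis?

Total monotonic paths to (11,11): C(22,11) = 705432.
Reflecting each bad path at its first crossing gives a bijection with paths to (10,12): C(22,12) = 646646.
Valid Dyck paths: 705432 - 646646.
(Equivalently, C_{11} = C(22,11)/12 = 705432/12.)

Final answer: C_{11} = 58786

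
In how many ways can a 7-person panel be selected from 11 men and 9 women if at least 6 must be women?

Sum over valid woman counts:
C(9,6)C(11,1) = 924
C(9,7)C(11,0) = 36
Total: 924 + 36.

Final answer: 960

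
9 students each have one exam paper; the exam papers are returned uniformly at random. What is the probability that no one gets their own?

Derangements satisfy D(n) = (n-1)(D(n-1) + D(n-2)), starting from D(0)=1, D(1)=0.
Building up: D(2)=1, D(3)=2, D(4)=9, D(5)=44, D(6)=265, D(7)=1854, D(8)=14833, D(9)=133496.
Total arrangements: 9! = 362880.
Probability = D(9)/9! = 16687/45360.

Final answer: D(9)/9! = 133496/362880 = 0.367879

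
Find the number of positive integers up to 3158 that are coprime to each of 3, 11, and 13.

|div by 3|=1052, |div by 11|=287, |div by 13|=242.
|div by 3&11|=95, |div by 3&13|=80, |div by 11&13|=22, |div by all|=7.
By inclusion-exclusion, divisible by at least one: 1052+287+242-95-80-22+7 = 1391.
Not divisible by any: 3158 - 1391.

Final answer: 1767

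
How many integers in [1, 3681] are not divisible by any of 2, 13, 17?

|div by 2|=1840, |div by 13|=283, |div by 17|=216.
|div by 2&13|=141, |div by 2&17|=108, |div by 13&17|=16, |div by all|=8.
By inclusion-exclusion, divisible by at least one: 1840+283+216-141-108-16+8 = 2082.
Not divisible by any: 3681 - 2082.

Final answer: 1599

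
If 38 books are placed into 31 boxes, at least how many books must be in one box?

By the pigeonhole principle: ceiling(38/31).

Final answer: 2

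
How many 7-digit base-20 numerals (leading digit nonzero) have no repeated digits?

The leading digit has 19 choices (anything but zero); the next has 19 (anything but the first), then 18, and so on, one fewer each time.
Total: 19 x 19 x 18 x 17 x 16 x 15 x 14.

Final answer: 371165760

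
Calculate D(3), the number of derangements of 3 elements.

Use the recurrence D(n) = (n-1)(D(n-1) + D(n-2)) with D(0)=1, D(1)=0.
D(2) = 1 x (0 + 1) = 1
D(3) = 2 x (D(2) + D(1)) = 2 x (1 + 0)

Final answer: D(3) = 2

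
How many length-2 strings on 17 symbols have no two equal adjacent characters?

Let g(n) count such strings. g(1) = 17, and each valid string of length n-1 extends in 16 ways (any symbol but the last), so g(n) = 16 g(n-1).
Total: g(2) = 17 x 16^1.

Final answer: 17 x 16^{1} = 272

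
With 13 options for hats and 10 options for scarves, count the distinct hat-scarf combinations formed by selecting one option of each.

By the multiplication principle: 13 x 10.

Final answer: 130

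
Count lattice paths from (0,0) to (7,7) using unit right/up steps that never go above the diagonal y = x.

Total monotonic paths to (7,7): C(14,7) = 3432.
A path is bad iff it touches y = x + 1; reflecting its initial segment maps bad paths bijectively onto all paths to (6,8), of which there are C(14,8) = 3003.
Valid Dyck paths: 3432 - 3003.
(Check: C(14,7) - C(14,8) = C(14,7)/8, the Catalan number C_{7}.)

Final answer: C_{7} = 429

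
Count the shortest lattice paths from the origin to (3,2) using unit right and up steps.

Each path has 3 right steps and 2 up steps in some order (5 steps total).
Choose which 2 of the 5 steps are up: C(5,2).

Final answer: C(5,2) = 10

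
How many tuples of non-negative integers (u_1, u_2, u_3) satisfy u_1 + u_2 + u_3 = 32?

Stars and bars with 32 stars and 2 bars:
C(32+3-1, 3-1) = C(34,2).

Final answer: C(34,2) = 561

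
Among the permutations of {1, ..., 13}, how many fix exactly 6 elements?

Choose which 6 elements are fixed: C(13,6) = 1716.
Derange the remaining 7 using D(j) = (j-1)(D(j-1) + D(j-2)), D(0)=1, D(1)=0: D(2)=1, D(3)=2, D(4)=9, D(5)=44, D(6)=265, D(7)=1854.
Total: 1716 x 1854.

Final answer: C(13,6) D(7) = 3181464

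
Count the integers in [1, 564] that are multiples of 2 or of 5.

Multiples of 2: 282. Multiples of 5: 112. Of both (lcm=10): 56.
By inclusion-exclusion: 282 + 112 - 56.

Final answer: 338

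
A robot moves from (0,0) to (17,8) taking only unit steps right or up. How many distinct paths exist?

Each path has 17 right steps and 8 up steps in some order (25 steps total).
Choose which 8 of the 25 steps are up: C(25,8).

Final answer: C(25,8) = 1081575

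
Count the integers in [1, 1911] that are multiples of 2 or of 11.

Multiples of 2: 955. Multiples of 11: 173. Of both (lcm=22): 86.
By inclusion-exclusion: 955 + 173 - 86.

Final answer: 1042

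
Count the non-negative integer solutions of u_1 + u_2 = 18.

Stars and bars with 18 stars and 1 bars:
C(18+2-1, 2-1) = C(19,1).

Final answer: C(19,1) = 19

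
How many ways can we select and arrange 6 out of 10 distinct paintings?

P(10,6) = 10!/(10-6)! = 10!/4!.

Final answer: P(10,6) = 151200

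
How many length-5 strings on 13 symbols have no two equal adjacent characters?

Let g(n) count such strings. g(1) = 13, and each valid string of length n-1 extends in 12 ways (any symbol but the last), so g(n) = 12 g(n-1).
Total: g(5) = 13 x 12^4.

Final answer: 13 x 12^{4} = 269568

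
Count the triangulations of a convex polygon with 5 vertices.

This is counted by the nth Catalan number C_n. Here n = 5 - 2 = 3.
Using C_0 = 1 and C_(k+1) = C_k x 2(2k+1)/(k+2), build up term by term: C_1=1, C_2=2, C_3=5.

Final answer: C_{3} = 5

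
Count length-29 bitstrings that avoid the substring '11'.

Classify by the final bit: ...0 gives a(n-1) strings, ...01 gives a(n-2) strings. Thus a(n) = a(n-1) + a(n-2) with a(1)=2, a(2)=3.
Iterating the recurrence: a(1)=2, a(2)=3, a(3)=5, a(4)=8, a(5)=13, a(6)=21, a(7)=34, a(8)=55, a(9)=89, a(10)=144, a(11)=233, a(12)=377, a(13)=610, a(14)=987, a(15)=1597, a(16)=2584, a(17)=4181, a(18)=6765, a(19)=10946, a(20)=17711, a(21)=28657, a(22)=46368, a(23)=75025, a(24)=121393, a(25)=196418, a(26)=317811, a(27)=514229, a(28)=832040, a(29)=1346269.

Final answer: 1346269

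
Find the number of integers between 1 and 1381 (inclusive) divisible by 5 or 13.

Multiples of 5: 276. Multiples of 13: 106. Of both (lcm=65): 21.
By inclusion-exclusion: 276 + 106 - 21.

Final answer: 361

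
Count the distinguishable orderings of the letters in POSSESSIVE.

Letters (E:2, I:1, O:1, P:1, S:4, V:1). Total letters: 10.
Permutations = 10!/(4! x 2!).

Final answer: 75600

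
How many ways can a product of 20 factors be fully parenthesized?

This is counted by the nth Catalan number C_n. Here n = 20 - 1 = 19.
C_n = (2n)!/(n!(n+1)!), so C_{19} = 38!/(19! x 20!) = C(38,19)/20 = 35345263800/20.

Final answer: C_{19} = 1767263190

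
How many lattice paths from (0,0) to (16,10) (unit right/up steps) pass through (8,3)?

Paths (0,0)->(8,3): C(11,3) = 165.
Paths (8,3)->(16,10): C(15,7) = 6435.
By multiplication principle: 165 x 6435.

Final answer: 1061775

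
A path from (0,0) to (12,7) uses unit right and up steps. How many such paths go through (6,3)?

Paths (0,0)->(6,3): C(9,3) = 84.
Paths (6,3)->(12,7): C(10,4) = 210.
By multiplication principle: 84 x 210.

Final answer: 17640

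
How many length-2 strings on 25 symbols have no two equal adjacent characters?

First character: 25 choices. Each subsequent: 24 choices (must differ from the previous one).
Total: 25 x 24^1.

Final answer: 25 x 24^{1} = 600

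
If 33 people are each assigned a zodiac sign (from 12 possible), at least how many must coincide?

There are 12 possible values for zodiac sign. With 33 people and 12 categories, by pigeonhole: ceiling(33/12).

Final answer: 3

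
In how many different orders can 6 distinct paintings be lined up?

The number of ways to arrange 6 distinct objects is 6!.

Final answer: 6! = 720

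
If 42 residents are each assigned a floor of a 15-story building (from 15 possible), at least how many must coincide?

There are 15 possible values for floor of a 15-story building. With 42 residents and 15 categories, by pigeonhole: ceiling(42/15).

Final answer: 3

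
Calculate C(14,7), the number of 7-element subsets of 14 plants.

C(14,7) = 14!/(7! x (14-7)!).

Final answer: C(14,7) = 3432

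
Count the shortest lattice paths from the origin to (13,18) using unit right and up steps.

Each path has 13 right steps and 18 up steps in some order (31 steps total).
Choose which 18 of the 31 steps are up: C(31,18).

Final answer: C(31,18) = 206253075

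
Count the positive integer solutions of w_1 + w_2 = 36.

Substitute w'_i = w_i - 1 (so w'_i >= 0). Then sum w'_i = 36 - 2 = 34.
Stars and bars: C(34+2-1, 2-1) = C(35,1).

Final answer: C(35,1) = 35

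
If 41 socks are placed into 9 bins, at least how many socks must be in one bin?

By the pigeonhole principle: ceiling(41/9).

Final answer: 5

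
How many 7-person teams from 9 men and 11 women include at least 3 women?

Sum over valid woman counts:
C(11,3)C(9,4) = 20790
C(11,4)C(9,3) = 27720
C(11,5)C(9,2) = 16632
C(11,6)C(9,1) = 4158
C(11,7)C(9,0) = 330
Total: 20790 + 27720 + 16632 + 4158 + 330.

Final answer: 69630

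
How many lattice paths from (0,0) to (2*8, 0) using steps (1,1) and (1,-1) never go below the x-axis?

Total monotonic paths to (8,8): C(16,8) = 12870.
Reflecting each bad path at its first crossing gives a bijection with paths to (7,9): C(16,9) = 11440.
Valid Dyck paths: 12870 - 11440.
(These counts are the Catalan numbers.)

Final answer: C_{8} = 1430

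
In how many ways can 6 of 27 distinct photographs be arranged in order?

P(27,6) = 27!/(27-6)! = 27!/21!.

Final answer: P(27,6) = 213127200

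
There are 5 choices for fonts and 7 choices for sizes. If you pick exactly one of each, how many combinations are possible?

By the multiplication principle: 5 x 7.

Final answer: 35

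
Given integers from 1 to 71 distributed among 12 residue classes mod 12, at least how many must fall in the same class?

By pigeonhole with 71 objects and 12 categories: ceiling(71/12).

Final answer: 6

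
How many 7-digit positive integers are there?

The leading digit cannot be 0 (9 options); the other 6 digits can be anything (10 options each).
Total: 9 x 10^6.

Final answer: 9000000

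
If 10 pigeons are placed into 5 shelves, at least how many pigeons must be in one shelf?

By the pigeonhole principle: ceiling(10/5).

Final answer: 2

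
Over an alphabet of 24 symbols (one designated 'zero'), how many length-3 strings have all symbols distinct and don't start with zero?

First digit: 23 (nonzero). Second: 23 (not first). Third: 22, etc.
Total: 23 x 23 x 22.

Final answer: 11638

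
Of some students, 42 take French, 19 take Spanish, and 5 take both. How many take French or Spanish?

|A union B| = |A| + |B| - |A intersect B| = 42 + 19 - 5.

Final answer: 56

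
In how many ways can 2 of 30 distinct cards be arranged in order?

P(30,2) = 30!/(30-2)! = 30!/28!.

Final answer: P(30,2) = 870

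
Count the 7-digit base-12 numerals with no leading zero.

These are the integers in [12^6, 12^7), so the count is 12^7 - 12^6 = 11 x 12^6.

Final answer: 32845824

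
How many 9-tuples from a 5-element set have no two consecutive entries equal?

First character: 5 choices. Each subsequent: 4 choices (must differ from the previous one).
Total: 5 x 4^8.

Final answer: 5 x 4^{8} = 327680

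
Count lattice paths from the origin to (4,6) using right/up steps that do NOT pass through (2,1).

Total paths to (4,6): C(10,6) = 210.
Paths through (2,1): C(3,1) x C(7,5) = 63.
Avoiding (2,1): 210 - 63.

Final answer: 147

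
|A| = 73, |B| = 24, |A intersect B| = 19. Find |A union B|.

|A union B| = |A| + |B| - |A intersect B| = 73 + 24 - 19.

Final answer: 78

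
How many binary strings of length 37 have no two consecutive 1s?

Classify by the final bit: ...0 gives a(n-1) strings, ...01 gives a(n-2) strings. Thus a(n) = a(n-1) + a(n-2) with a(1)=2, a(2)=3.
Iterating the recurrence: a(1)=2, a(2)=3, a(3)=5, a(4)=8, a(5)=13, a(6)=21, a(7)=34, a(8)=55, a(9)=89, a(10)=144, a(11)=233, a(12)=377, a(13)=610, a(14)=987, a(15)=1597, a(16)=2584, a(17)=4181, a(18)=6765, a(19)=10946, a(20)=17711, a(21)=28657, a(22)=46368, a(23)=75025, a(24)=121393, a(25)=196418, a(26)=317811, a(27)=514229, a(28)=832040, a(29)=1346269, a(30)=2178309, a(31)=3524578, a(32)=5702887, a(33)=9227465, a(34)=14930352, a(35)=24157817, a(36)=39088169, a(37)=63245986.

Final answer: 63245986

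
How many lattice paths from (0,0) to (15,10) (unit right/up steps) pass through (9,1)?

Paths (0,0)->(9,1): C(10,1) = 10.
Paths (9,1)->(15,10): C(15,9) = 5005.
By multiplication principle: 10 x 5005.

Final answer: 50050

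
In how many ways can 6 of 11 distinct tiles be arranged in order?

P(11,6) = 11!/(11-6)! = 11!/5!.

Final answer: P(11,6) = 332640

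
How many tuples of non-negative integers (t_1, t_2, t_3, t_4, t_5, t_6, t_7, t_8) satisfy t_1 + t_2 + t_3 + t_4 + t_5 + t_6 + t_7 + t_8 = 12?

Stars and bars with 12 stars and 7 bars:
C(12+8-1, 8-1) = C(19,7).

Final answer: C(19,7) = 50388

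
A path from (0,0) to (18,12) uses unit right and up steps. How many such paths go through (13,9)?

Paths (0,0)->(13,9): C(22,9) = 497420.
Paths (13,9)->(18,12): C(8,3) = 56.
By multiplication principle: 497420 x 56.

Final answer: 27855520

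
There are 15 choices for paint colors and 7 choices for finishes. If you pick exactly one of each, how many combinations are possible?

By the multiplication principle: 15 x 7.

Final answer: 105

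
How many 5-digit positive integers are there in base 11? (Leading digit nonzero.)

In base 11, the leading digit has 10 choices (1..10); each of the remaining 4 digits has 11 choices.
Total: 10 x 11^4.

Final answer: 146410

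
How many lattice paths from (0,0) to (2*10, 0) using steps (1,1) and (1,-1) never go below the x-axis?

Total monotonic paths to (10,10): C(20,10) = 184756.
Paths that cross above y=x (reflection bijection): C(20,11) = 167960.
Valid Dyck paths: 184756 - 167960.
(These counts are the Catalan numbers.)

Final answer: C_{10} = 16796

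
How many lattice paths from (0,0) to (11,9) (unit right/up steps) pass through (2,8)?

Paths (0,0)->(2,8): C(10,8) = 45.
Paths (2,8)->(11,9): C(10,1) = 10.
By multiplication principle: 45 x 10.

Final answer: 450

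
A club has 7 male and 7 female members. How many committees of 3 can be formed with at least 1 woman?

Sum over valid woman counts:
C(7,1)C(7,2) = 147
C(7,2)C(7,1) = 147
C(7,3)C(7,0) = 35
Total: 147 + 147 + 35.

Final answer: 329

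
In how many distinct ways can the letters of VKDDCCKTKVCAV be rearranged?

Letters (A:1, C:3, D:2, K:3, T:1, V:3). Total letters: 13.
Permutations = 13!/(3! x 3! x 3! x 2!).

Final answer: 14414400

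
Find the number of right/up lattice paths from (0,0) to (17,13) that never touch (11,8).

Total paths to (17,13): C(30,13) = 119759850.
Paths through (11,8): C(19,8) x C(11,5) = 34918884.
Avoiding (11,8): 119759850 - 34918884.

Final answer: 84840966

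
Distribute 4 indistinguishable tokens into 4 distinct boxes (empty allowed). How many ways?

Stars and bars: C(n+k-1, k-1) = C(7,3).

Final answer: C(7,3) = 35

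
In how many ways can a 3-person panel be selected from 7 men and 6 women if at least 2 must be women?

Sum over valid woman counts:
C(6,2)C(7,1) = 105
C(6,3)C(7,0) = 20
Total: 105 + 20.

Final answer: 125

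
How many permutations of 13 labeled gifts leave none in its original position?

D(n) = (n-1)(D(n-1) + D(n-2)), D(0)=1, D(1)=0.
D(2) = 1 x (0 + 1) = 1
D(3) = 2 x (1 + 0) = 2
D(4) = 3 x (2 + 1) = 9
D(5) = 4 x (9 + 2) = 44
D(6) = 5 x (44 + 9) = 265
D(7) = 6 x (265 + 44) = 1854
D(8) = 7 x (1854 + 265) = 14833
D(9) = 8 x (14833 + 1854) = 133496
D(10) = 9 x (133496 + 14833) = 1334961
D(11) = 10 x (1334961 + 133496) = 14684570
D(12) = 11 x (14684570 + 1334961) = 176214841
D(13) = 12 x (D(12) + D(11)) = 12 x (176214841 + 14684570)

Final answer: D(13) = 2290792932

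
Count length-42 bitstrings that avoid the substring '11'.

A valid string ends in 0 (append to any length-(n-1) valid string) or in 01 (append to any length-(n-2) valid string), so a(n) = a(n-1) + a(n-2) with a(1)=2, a(2)=3.
Computing successive values: a(1)=2, a(2)=3, a(3)=5, a(4)=8, a(5)=13, a(6)=21, a(7)=34, a(8)=55, a(9)=89, a(10)=144, a(11)=233, a(12)=377, a(13)=610, a(14)=987, a(15)=1597, a(16)=2584, a(17)=4181, a(18)=6765, a(19)=10946, a(20)=17711, a(21)=28657, a(22)=46368, a(23)=75025, a(24)=121393, a(25)=196418, a(26)=317811, a(27)=514229, a(28)=832040, a(29)=1346269, a(30)=2178309, a(31)=3524578, a(32)=5702887, a(33)=9227465, a(34)=14930352, a(35)=24157817, a(36)=39088169, a(37)=63245986, a(38)=102334155, a(39)=165580141, a(40)=267914296, a(41)=433494437, a(42)=701408733.

Final answer: 701408733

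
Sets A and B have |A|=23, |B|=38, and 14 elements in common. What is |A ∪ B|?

|A union B| = |A| + |B| - |A intersect B| = 23 + 38 - 14.

Final answer: 47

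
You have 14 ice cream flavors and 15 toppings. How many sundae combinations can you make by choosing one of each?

By the multiplication principle: 14 x 15.

Final answer: 210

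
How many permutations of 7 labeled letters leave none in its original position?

Use the recurrence D(n) = (n-1)(D(n-1) + D(n-2)) with D(0)=1, D(1)=0.
D(2) = 1 x (0 + 1) = 1
D(3) = 2 x (1 + 0) = 2
D(4) = 3 x (2 + 1) = 9
D(5) = 4 x (9 + 2) = 44
D(6) = 5 x (44 + 9) = 265
D(7) = 6 x (D(6) + D(5)) = 6 x (265 + 44)

Final answer: D(7) = 1854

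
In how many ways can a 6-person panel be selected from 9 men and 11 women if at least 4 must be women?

Sum over valid woman counts:
C(11,4)C(9,2) = 11880
C(11,5)C(9,1) = 4158
C(11,6)C(9,0) = 462
Total: 11880 + 4158 + 462.

Final answer: 16500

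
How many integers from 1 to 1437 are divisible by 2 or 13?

Multiples of 2: 718. Multiples of 13: 110. Of both (lcm=26): 55.
By inclusion-exclusion: 718 + 110 - 55.

Final answer: 773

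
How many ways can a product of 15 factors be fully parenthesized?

This is counted by the nth Catalan number C_n. Here n = 15 - 1 = 14.
C_n = C(2n,n)/(n+1), so C_{14} = C(28,14)/15 = 40116600/15.

Final answer: C_{14} = 2674440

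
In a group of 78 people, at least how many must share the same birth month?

There are 12 possible values for birth month. With 78 people and 12 categories, by pigeonhole: ceiling(78/12).

Final answer: 7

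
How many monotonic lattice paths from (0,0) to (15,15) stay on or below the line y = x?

Total monotonic paths to (15,15): C(30,15) = 155117520.
A path is bad iff it touches y = x + 1; reflecting its initial segment maps bad paths bijectively onto all paths to (14,16), of which there are C(30,16) = 145422675.
Valid Dyck paths: 155117520 - 145422675.
(Equivalently, C_{15} = C(30,15)/16 = 155117520/16.)

Final answer: C_{15} = 9694845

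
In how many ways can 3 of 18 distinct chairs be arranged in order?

P(18,3) = 18!/(18-3)! = 18!/15!.

Final answer: P(18,3) = 4896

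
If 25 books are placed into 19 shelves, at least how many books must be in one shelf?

By the pigeonhole principle: ceiling(25/19).

Final answer: 2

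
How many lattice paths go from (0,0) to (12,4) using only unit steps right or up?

Each path has 12 right steps and 4 up steps in some order (16 steps total).
Choose which 4 of the 16 steps are up: C(16,4).

Final answer: C(16,4) = 1820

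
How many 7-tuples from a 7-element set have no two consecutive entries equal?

First character: 7 choices. Each subsequent: 6 choices (must differ from the previous one).
Total: 7 x 6^6.

Final answer: 7 x 6^{6} = 326592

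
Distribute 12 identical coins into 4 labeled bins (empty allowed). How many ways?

Stars and bars: C(n+k-1, k-1) = C(15,3).

Final answer: C(15,3) = 455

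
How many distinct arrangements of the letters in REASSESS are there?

Letters (A:1, E:2, R:1, S:4). Total letters: 8.
Permutations = 8!/(4! x 2!).

Final answer: 840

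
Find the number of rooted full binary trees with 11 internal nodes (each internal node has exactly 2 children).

This is a standard Catalan-number count: the answer is C_n. Here n = 11.
C_n = C(2n,n) - C(2n,n+1), so C_{11} = C(22,11) - C(22,12) = 705432 - 646646.

Final answer: C_{11} = 58786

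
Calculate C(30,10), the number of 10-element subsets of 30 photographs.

C(30,10) = 30!/(10! x 20!).

Final answer: \binom{30}{10} = 30045015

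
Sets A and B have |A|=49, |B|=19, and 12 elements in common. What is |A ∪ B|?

|A union B| = |A| + |B| - |A intersect B| = 49 + 19 - 12.

Final answer: 56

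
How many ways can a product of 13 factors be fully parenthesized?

The structures are counted by the Catalan number C_n. Here n = 13 - 1 = 12.
Using C_0 = 1 and C_(k+1) = C_k x 2(2k+1)/(k+2), build up term by term: C_1=1, C_2=2, C_3=5, C_4=14, C_5=42, C_6=132, C_7=429, C_8=1430, C_9=4862, C_10=16796, C_11=58786, C_12=208012.

Final answer: C_{12} = 208012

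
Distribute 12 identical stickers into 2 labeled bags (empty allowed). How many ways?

Stars and bars: C(n+k-1, k-1) = C(13,1).

Final answer: C(13,1) = 13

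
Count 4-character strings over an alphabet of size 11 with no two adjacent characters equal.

First character: 11 choices. Each subsequent: 10 choices (must differ from the previous one).
Total: 11 x 10^3.

Final answer: 11 x 10^{3} = 11000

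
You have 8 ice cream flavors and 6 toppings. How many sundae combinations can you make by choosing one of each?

By the multiplication principle: 8 x 6.

Final answer: 48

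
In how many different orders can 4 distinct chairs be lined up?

The number of ways to arrange 4 distinct objects is 4!.

Final answer: 4! = 24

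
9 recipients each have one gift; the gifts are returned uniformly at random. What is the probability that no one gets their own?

Use the recurrence D(n) = (n-1)(D(n-1) + D(n-2)) with D(0)=1, D(1)=0.
Building up: D(2)=1, D(3)=2, D(4)=9, D(5)=44, D(6)=265, D(7)=1854, D(8)=14833, D(9)=133496.
Total arrangements: 9! = 362880.
Probability = D(9)/9! = 16687/45360.

Final answer: D(9)/9! = 133496/362880 = 0.367879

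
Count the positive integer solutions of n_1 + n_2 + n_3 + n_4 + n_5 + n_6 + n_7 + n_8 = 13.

Substitute n'_i = n_i - 1 (so n'_i >= 0). Then sum n'_i = 13 - 8 = 5.
Stars and bars: C(5+8-1, 8-1) = C(12,7).

Final answer: C(12,7) = 792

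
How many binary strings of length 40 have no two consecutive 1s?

Let a(n) count valid strings. If the last bit is 0 the prefix is any valid string of length n-1; if it is 1 the string must end in 01 with a valid prefix of length n-2. So a(n) = a(n-1) + a(n-2), a(1)=2, a(2)=3.
Iterating the recurrence: a(1)=2, a(2)=3, a(3)=5, a(4)=8, a(5)=13, a(6)=21, a(7)=34, a(8)=55, a(9)=89, a(10)=144, a(11)=233, a(12)=377, a(13)=610, a(14)=987, a(15)=1597, a(16)=2584, a(17)=4181, a(18)=6765, a(19)=10946, a(20)=17711, a(21)=28657, a(22)=46368, a(23)=75025, a(24)=121393, a(25)=196418, a(26)=317811, a(27)=514229, a(28)=832040, a(29)=1346269, a(30)=2178309, a(31)=3524578, a(32)=5702887, a(33)=9227465, a(34)=14930352, a(35)=24157817, a(36)=39088169, a(37)=63245986, a(38)=102334155, a(39)=165580141, a(40)=267914296.

Final answer: 267914296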